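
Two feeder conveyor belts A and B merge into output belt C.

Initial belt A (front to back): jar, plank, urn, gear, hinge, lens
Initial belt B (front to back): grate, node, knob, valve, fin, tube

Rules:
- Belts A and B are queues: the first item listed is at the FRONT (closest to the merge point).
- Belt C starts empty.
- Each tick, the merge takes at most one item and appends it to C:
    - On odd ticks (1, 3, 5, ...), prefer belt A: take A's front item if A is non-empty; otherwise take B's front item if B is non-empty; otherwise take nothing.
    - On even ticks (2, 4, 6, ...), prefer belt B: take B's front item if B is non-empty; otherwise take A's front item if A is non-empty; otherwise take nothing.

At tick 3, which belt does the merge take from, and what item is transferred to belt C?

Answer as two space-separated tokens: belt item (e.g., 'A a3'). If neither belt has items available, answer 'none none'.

Tick 1: prefer A, take jar from A; A=[plank,urn,gear,hinge,lens] B=[grate,node,knob,valve,fin,tube] C=[jar]
Tick 2: prefer B, take grate from B; A=[plank,urn,gear,hinge,lens] B=[node,knob,valve,fin,tube] C=[jar,grate]
Tick 3: prefer A, take plank from A; A=[urn,gear,hinge,lens] B=[node,knob,valve,fin,tube] C=[jar,grate,plank]

Answer: A plank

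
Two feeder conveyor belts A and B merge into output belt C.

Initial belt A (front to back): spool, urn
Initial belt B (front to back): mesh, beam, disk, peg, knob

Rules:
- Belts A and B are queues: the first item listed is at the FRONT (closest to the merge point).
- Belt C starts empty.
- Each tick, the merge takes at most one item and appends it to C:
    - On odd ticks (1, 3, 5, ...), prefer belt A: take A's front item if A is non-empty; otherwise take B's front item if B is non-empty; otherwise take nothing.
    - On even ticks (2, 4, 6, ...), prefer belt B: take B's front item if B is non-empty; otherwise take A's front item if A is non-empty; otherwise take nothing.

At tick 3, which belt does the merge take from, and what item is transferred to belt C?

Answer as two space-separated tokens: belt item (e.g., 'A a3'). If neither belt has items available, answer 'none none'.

Answer: A urn

Derivation:
Tick 1: prefer A, take spool from A; A=[urn] B=[mesh,beam,disk,peg,knob] C=[spool]
Tick 2: prefer B, take mesh from B; A=[urn] B=[beam,disk,peg,knob] C=[spool,mesh]
Tick 3: prefer A, take urn from A; A=[-] B=[beam,disk,peg,knob] C=[spool,mesh,urn]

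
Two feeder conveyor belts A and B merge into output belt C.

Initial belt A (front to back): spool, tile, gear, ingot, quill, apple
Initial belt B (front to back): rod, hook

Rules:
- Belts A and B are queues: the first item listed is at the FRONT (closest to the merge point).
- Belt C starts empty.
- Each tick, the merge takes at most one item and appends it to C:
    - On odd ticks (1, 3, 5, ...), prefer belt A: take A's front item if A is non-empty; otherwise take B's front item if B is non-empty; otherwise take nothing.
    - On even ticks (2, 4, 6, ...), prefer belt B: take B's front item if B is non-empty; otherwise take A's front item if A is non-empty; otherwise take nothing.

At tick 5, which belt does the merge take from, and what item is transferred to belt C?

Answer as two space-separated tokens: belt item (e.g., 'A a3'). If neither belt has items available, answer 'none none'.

Answer: A gear

Derivation:
Tick 1: prefer A, take spool from A; A=[tile,gear,ingot,quill,apple] B=[rod,hook] C=[spool]
Tick 2: prefer B, take rod from B; A=[tile,gear,ingot,quill,apple] B=[hook] C=[spool,rod]
Tick 3: prefer A, take tile from A; A=[gear,ingot,quill,apple] B=[hook] C=[spool,rod,tile]
Tick 4: prefer B, take hook from B; A=[gear,ingot,quill,apple] B=[-] C=[spool,rod,tile,hook]
Tick 5: prefer A, take gear from A; A=[ingot,quill,apple] B=[-] C=[spool,rod,tile,hook,gear]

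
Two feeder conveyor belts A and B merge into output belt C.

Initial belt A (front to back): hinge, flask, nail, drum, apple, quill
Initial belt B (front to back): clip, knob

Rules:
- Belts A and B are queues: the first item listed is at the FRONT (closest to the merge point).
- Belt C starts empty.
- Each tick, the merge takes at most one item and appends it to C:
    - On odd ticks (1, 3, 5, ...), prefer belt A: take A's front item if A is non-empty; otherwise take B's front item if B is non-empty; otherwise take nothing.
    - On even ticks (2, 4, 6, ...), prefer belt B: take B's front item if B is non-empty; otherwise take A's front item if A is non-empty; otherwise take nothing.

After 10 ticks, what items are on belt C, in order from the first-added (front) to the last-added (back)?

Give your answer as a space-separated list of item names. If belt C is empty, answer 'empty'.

Tick 1: prefer A, take hinge from A; A=[flask,nail,drum,apple,quill] B=[clip,knob] C=[hinge]
Tick 2: prefer B, take clip from B; A=[flask,nail,drum,apple,quill] B=[knob] C=[hinge,clip]
Tick 3: prefer A, take flask from A; A=[nail,drum,apple,quill] B=[knob] C=[hinge,clip,flask]
Tick 4: prefer B, take knob from B; A=[nail,drum,apple,quill] B=[-] C=[hinge,clip,flask,knob]
Tick 5: prefer A, take nail from A; A=[drum,apple,quill] B=[-] C=[hinge,clip,flask,knob,nail]
Tick 6: prefer B, take drum from A; A=[apple,quill] B=[-] C=[hinge,clip,flask,knob,nail,drum]
Tick 7: prefer A, take apple from A; A=[quill] B=[-] C=[hinge,clip,flask,knob,nail,drum,apple]
Tick 8: prefer B, take quill from A; A=[-] B=[-] C=[hinge,clip,flask,knob,nail,drum,apple,quill]
Tick 9: prefer A, both empty, nothing taken; A=[-] B=[-] C=[hinge,clip,flask,knob,nail,drum,apple,quill]
Tick 10: prefer B, both empty, nothing taken; A=[-] B=[-] C=[hinge,clip,flask,knob,nail,drum,apple,quill]

Answer: hinge clip flask knob nail drum apple quill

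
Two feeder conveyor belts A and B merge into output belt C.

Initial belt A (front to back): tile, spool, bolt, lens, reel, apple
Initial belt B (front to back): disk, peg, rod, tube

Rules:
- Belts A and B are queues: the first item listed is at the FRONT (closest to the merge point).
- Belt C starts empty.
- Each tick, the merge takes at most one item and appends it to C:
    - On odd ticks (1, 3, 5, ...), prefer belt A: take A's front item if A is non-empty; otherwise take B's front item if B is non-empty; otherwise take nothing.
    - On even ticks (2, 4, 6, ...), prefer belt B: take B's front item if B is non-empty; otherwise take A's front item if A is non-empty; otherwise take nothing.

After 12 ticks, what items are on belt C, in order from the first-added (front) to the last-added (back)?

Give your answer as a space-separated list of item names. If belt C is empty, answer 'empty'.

Answer: tile disk spool peg bolt rod lens tube reel apple

Derivation:
Tick 1: prefer A, take tile from A; A=[spool,bolt,lens,reel,apple] B=[disk,peg,rod,tube] C=[tile]
Tick 2: prefer B, take disk from B; A=[spool,bolt,lens,reel,apple] B=[peg,rod,tube] C=[tile,disk]
Tick 3: prefer A, take spool from A; A=[bolt,lens,reel,apple] B=[peg,rod,tube] C=[tile,disk,spool]
Tick 4: prefer B, take peg from B; A=[bolt,lens,reel,apple] B=[rod,tube] C=[tile,disk,spool,peg]
Tick 5: prefer A, take bolt from A; A=[lens,reel,apple] B=[rod,tube] C=[tile,disk,spool,peg,bolt]
Tick 6: prefer B, take rod from B; A=[lens,reel,apple] B=[tube] C=[tile,disk,spool,peg,bolt,rod]
Tick 7: prefer A, take lens from A; A=[reel,apple] B=[tube] C=[tile,disk,spool,peg,bolt,rod,lens]
Tick 8: prefer B, take tube from B; A=[reel,apple] B=[-] C=[tile,disk,spool,peg,bolt,rod,lens,tube]
Tick 9: prefer A, take reel from A; A=[apple] B=[-] C=[tile,disk,spool,peg,bolt,rod,lens,tube,reel]
Tick 10: prefer B, take apple from A; A=[-] B=[-] C=[tile,disk,spool,peg,bolt,rod,lens,tube,reel,apple]
Tick 11: prefer A, both empty, nothing taken; A=[-] B=[-] C=[tile,disk,spool,peg,bolt,rod,lens,tube,reel,apple]
Tick 12: prefer B, both empty, nothing taken; A=[-] B=[-] C=[tile,disk,spool,peg,bolt,rod,lens,tube,reel,apple]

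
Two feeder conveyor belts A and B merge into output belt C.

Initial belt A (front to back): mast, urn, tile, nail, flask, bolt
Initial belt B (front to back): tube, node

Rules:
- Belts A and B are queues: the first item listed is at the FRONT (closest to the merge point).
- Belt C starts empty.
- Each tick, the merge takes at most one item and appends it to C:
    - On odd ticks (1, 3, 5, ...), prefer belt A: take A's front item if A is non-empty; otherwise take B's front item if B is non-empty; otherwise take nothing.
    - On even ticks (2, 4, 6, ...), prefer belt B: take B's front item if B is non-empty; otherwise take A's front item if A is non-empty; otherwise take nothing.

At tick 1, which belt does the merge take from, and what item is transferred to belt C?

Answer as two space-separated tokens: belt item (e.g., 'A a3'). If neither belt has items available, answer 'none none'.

Tick 1: prefer A, take mast from A; A=[urn,tile,nail,flask,bolt] B=[tube,node] C=[mast]

Answer: A mast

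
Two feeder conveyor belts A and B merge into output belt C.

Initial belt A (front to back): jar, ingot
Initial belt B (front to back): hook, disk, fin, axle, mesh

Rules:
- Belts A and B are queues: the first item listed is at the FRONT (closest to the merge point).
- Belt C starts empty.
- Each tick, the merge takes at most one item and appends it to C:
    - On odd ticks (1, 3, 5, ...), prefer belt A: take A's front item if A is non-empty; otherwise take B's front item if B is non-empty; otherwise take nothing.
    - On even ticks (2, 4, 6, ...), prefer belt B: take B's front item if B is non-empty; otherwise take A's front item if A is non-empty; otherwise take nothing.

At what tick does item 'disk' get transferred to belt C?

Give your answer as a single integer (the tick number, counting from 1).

Answer: 4

Derivation:
Tick 1: prefer A, take jar from A; A=[ingot] B=[hook,disk,fin,axle,mesh] C=[jar]
Tick 2: prefer B, take hook from B; A=[ingot] B=[disk,fin,axle,mesh] C=[jar,hook]
Tick 3: prefer A, take ingot from A; A=[-] B=[disk,fin,axle,mesh] C=[jar,hook,ingot]
Tick 4: prefer B, take disk from B; A=[-] B=[fin,axle,mesh] C=[jar,hook,ingot,disk]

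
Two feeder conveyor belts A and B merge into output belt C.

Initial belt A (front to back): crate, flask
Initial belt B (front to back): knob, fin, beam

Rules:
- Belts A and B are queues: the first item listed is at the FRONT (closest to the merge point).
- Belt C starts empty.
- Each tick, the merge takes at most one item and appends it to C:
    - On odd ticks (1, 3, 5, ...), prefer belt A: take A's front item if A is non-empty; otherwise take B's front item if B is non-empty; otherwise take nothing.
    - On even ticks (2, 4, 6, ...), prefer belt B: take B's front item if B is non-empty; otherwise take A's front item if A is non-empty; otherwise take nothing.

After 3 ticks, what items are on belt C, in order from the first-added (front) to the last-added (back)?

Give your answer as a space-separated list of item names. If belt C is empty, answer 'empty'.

Answer: crate knob flask

Derivation:
Tick 1: prefer A, take crate from A; A=[flask] B=[knob,fin,beam] C=[crate]
Tick 2: prefer B, take knob from B; A=[flask] B=[fin,beam] C=[crate,knob]
Tick 3: prefer A, take flask from A; A=[-] B=[fin,beam] C=[crate,knob,flask]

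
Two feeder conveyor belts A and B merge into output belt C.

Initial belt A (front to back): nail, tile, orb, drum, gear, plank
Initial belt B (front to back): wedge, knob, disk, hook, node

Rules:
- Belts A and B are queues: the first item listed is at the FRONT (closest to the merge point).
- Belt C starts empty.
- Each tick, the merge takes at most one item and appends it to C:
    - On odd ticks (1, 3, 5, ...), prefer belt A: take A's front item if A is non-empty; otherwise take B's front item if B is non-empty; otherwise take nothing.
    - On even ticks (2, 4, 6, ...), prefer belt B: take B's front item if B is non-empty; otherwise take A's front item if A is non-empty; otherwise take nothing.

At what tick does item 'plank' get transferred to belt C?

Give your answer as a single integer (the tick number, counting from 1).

Tick 1: prefer A, take nail from A; A=[tile,orb,drum,gear,plank] B=[wedge,knob,disk,hook,node] C=[nail]
Tick 2: prefer B, take wedge from B; A=[tile,orb,drum,gear,plank] B=[knob,disk,hook,node] C=[nail,wedge]
Tick 3: prefer A, take tile from A; A=[orb,drum,gear,plank] B=[knob,disk,hook,node] C=[nail,wedge,tile]
Tick 4: prefer B, take knob from B; A=[orb,drum,gear,plank] B=[disk,hook,node] C=[nail,wedge,tile,knob]
Tick 5: prefer A, take orb from A; A=[drum,gear,plank] B=[disk,hook,node] C=[nail,wedge,tile,knob,orb]
Tick 6: prefer B, take disk from B; A=[drum,gear,plank] B=[hook,node] C=[nail,wedge,tile,knob,orb,disk]
Tick 7: prefer A, take drum from A; A=[gear,plank] B=[hook,node] C=[nail,wedge,tile,knob,orb,disk,drum]
Tick 8: prefer B, take hook from B; A=[gear,plank] B=[node] C=[nail,wedge,tile,knob,orb,disk,drum,hook]
Tick 9: prefer A, take gear from A; A=[plank] B=[node] C=[nail,wedge,tile,knob,orb,disk,drum,hook,gear]
Tick 10: prefer B, take node from B; A=[plank] B=[-] C=[nail,wedge,tile,knob,orb,disk,drum,hook,gear,node]
Tick 11: prefer A, take plank from A; A=[-] B=[-] C=[nail,wedge,tile,knob,orb,disk,drum,hook,gear,node,plank]

Answer: 11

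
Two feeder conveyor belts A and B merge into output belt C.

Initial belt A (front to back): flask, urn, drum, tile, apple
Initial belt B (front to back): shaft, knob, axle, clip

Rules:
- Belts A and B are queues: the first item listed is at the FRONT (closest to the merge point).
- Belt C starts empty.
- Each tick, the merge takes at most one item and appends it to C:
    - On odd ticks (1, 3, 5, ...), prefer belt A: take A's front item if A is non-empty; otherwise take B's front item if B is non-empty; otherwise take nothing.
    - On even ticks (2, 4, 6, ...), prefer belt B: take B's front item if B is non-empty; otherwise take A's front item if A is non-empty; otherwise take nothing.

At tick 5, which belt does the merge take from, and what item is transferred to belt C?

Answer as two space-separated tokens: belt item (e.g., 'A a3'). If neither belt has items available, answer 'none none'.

Answer: A drum

Derivation:
Tick 1: prefer A, take flask from A; A=[urn,drum,tile,apple] B=[shaft,knob,axle,clip] C=[flask]
Tick 2: prefer B, take shaft from B; A=[urn,drum,tile,apple] B=[knob,axle,clip] C=[flask,shaft]
Tick 3: prefer A, take urn from A; A=[drum,tile,apple] B=[knob,axle,clip] C=[flask,shaft,urn]
Tick 4: prefer B, take knob from B; A=[drum,tile,apple] B=[axle,clip] C=[flask,shaft,urn,knob]
Tick 5: prefer A, take drum from A; A=[tile,apple] B=[axle,clip] C=[flask,shaft,urn,knob,drum]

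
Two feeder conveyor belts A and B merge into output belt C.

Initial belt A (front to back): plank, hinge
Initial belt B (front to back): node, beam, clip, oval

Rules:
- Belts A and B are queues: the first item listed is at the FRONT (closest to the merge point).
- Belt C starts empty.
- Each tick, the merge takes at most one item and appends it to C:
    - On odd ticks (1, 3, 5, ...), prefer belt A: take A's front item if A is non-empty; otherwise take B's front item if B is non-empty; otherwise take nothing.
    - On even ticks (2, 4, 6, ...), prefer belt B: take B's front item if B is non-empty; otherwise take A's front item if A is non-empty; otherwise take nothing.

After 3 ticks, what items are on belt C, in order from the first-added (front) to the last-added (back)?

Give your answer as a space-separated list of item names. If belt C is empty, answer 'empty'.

Answer: plank node hinge

Derivation:
Tick 1: prefer A, take plank from A; A=[hinge] B=[node,beam,clip,oval] C=[plank]
Tick 2: prefer B, take node from B; A=[hinge] B=[beam,clip,oval] C=[plank,node]
Tick 3: prefer A, take hinge from A; A=[-] B=[beam,clip,oval] C=[plank,node,hinge]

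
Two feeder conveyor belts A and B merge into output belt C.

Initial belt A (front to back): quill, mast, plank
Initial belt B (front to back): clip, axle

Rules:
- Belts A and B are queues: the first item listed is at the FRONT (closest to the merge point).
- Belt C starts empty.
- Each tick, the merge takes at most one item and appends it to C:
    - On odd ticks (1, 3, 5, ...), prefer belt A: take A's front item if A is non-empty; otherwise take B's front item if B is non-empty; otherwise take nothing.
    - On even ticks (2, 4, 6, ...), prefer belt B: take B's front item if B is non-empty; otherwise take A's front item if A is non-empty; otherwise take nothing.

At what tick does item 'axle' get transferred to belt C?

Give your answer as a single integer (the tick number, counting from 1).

Tick 1: prefer A, take quill from A; A=[mast,plank] B=[clip,axle] C=[quill]
Tick 2: prefer B, take clip from B; A=[mast,plank] B=[axle] C=[quill,clip]
Tick 3: prefer A, take mast from A; A=[plank] B=[axle] C=[quill,clip,mast]
Tick 4: prefer B, take axle from B; A=[plank] B=[-] C=[quill,clip,mast,axle]

Answer: 4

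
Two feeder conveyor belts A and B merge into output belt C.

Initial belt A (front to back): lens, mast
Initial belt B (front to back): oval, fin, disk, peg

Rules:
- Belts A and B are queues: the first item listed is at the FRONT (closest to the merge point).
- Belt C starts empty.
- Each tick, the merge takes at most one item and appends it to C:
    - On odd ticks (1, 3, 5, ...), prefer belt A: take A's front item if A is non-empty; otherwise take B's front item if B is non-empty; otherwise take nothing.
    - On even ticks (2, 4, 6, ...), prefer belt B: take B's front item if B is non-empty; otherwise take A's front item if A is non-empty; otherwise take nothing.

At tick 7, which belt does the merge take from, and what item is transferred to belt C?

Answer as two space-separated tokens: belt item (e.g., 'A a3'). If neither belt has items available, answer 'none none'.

Answer: none none

Derivation:
Tick 1: prefer A, take lens from A; A=[mast] B=[oval,fin,disk,peg] C=[lens]
Tick 2: prefer B, take oval from B; A=[mast] B=[fin,disk,peg] C=[lens,oval]
Tick 3: prefer A, take mast from A; A=[-] B=[fin,disk,peg] C=[lens,oval,mast]
Tick 4: prefer B, take fin from B; A=[-] B=[disk,peg] C=[lens,oval,mast,fin]
Tick 5: prefer A, take disk from B; A=[-] B=[peg] C=[lens,oval,mast,fin,disk]
Tick 6: prefer B, take peg from B; A=[-] B=[-] C=[lens,oval,mast,fin,disk,peg]
Tick 7: prefer A, both empty, nothing taken; A=[-] B=[-] C=[lens,oval,mast,fin,disk,peg]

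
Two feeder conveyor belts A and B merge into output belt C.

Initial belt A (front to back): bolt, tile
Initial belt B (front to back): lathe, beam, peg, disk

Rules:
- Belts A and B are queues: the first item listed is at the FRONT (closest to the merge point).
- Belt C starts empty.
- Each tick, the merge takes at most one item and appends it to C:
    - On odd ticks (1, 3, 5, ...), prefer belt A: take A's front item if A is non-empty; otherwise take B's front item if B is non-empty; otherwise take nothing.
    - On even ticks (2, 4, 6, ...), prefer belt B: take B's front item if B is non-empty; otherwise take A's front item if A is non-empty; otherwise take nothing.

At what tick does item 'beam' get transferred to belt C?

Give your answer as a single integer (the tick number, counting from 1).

Tick 1: prefer A, take bolt from A; A=[tile] B=[lathe,beam,peg,disk] C=[bolt]
Tick 2: prefer B, take lathe from B; A=[tile] B=[beam,peg,disk] C=[bolt,lathe]
Tick 3: prefer A, take tile from A; A=[-] B=[beam,peg,disk] C=[bolt,lathe,tile]
Tick 4: prefer B, take beam from B; A=[-] B=[peg,disk] C=[bolt,lathe,tile,beam]

Answer: 4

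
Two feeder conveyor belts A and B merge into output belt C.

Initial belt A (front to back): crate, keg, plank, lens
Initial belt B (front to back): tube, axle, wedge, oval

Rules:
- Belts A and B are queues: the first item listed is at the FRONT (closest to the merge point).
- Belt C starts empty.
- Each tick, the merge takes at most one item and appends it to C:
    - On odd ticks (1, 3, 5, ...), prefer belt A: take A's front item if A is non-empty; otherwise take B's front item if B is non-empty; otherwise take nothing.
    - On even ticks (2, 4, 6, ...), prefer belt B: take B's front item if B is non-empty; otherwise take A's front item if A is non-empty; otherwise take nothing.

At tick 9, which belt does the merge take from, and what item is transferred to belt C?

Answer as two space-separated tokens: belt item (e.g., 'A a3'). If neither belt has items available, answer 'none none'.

Answer: none none

Derivation:
Tick 1: prefer A, take crate from A; A=[keg,plank,lens] B=[tube,axle,wedge,oval] C=[crate]
Tick 2: prefer B, take tube from B; A=[keg,plank,lens] B=[axle,wedge,oval] C=[crate,tube]
Tick 3: prefer A, take keg from A; A=[plank,lens] B=[axle,wedge,oval] C=[crate,tube,keg]
Tick 4: prefer B, take axle from B; A=[plank,lens] B=[wedge,oval] C=[crate,tube,keg,axle]
Tick 5: prefer A, take plank from A; A=[lens] B=[wedge,oval] C=[crate,tube,keg,axle,plank]
Tick 6: prefer B, take wedge from B; A=[lens] B=[oval] C=[crate,tube,keg,axle,plank,wedge]
Tick 7: prefer A, take lens from A; A=[-] B=[oval] C=[crate,tube,keg,axle,plank,wedge,lens]
Tick 8: prefer B, take oval from B; A=[-] B=[-] C=[crate,tube,keg,axle,plank,wedge,lens,oval]
Tick 9: prefer A, both empty, nothing taken; A=[-] B=[-] C=[crate,tube,keg,axle,plank,wedge,lens,oval]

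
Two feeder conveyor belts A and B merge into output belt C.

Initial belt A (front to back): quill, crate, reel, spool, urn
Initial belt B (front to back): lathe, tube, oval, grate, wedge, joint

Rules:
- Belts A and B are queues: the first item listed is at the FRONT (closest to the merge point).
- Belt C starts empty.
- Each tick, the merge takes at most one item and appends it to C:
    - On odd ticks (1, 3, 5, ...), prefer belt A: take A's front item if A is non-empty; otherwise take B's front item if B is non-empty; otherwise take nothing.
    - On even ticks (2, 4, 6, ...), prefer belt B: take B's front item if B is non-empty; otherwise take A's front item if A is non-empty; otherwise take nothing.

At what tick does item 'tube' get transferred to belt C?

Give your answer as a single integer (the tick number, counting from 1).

Answer: 4

Derivation:
Tick 1: prefer A, take quill from A; A=[crate,reel,spool,urn] B=[lathe,tube,oval,grate,wedge,joint] C=[quill]
Tick 2: prefer B, take lathe from B; A=[crate,reel,spool,urn] B=[tube,oval,grate,wedge,joint] C=[quill,lathe]
Tick 3: prefer A, take crate from A; A=[reel,spool,urn] B=[tube,oval,grate,wedge,joint] C=[quill,lathe,crate]
Tick 4: prefer B, take tube from B; A=[reel,spool,urn] B=[oval,grate,wedge,joint] C=[quill,lathe,crate,tube]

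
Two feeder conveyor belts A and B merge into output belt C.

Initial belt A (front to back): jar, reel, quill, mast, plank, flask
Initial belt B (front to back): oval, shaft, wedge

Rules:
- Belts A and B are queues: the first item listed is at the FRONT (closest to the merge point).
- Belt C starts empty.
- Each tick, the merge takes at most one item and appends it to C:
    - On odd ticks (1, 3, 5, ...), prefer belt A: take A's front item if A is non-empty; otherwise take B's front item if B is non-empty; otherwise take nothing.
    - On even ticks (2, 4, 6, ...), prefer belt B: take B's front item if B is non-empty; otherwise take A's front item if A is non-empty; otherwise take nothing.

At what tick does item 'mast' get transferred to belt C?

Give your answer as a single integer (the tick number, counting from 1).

Tick 1: prefer A, take jar from A; A=[reel,quill,mast,plank,flask] B=[oval,shaft,wedge] C=[jar]
Tick 2: prefer B, take oval from B; A=[reel,quill,mast,plank,flask] B=[shaft,wedge] C=[jar,oval]
Tick 3: prefer A, take reel from A; A=[quill,mast,plank,flask] B=[shaft,wedge] C=[jar,oval,reel]
Tick 4: prefer B, take shaft from B; A=[quill,mast,plank,flask] B=[wedge] C=[jar,oval,reel,shaft]
Tick 5: prefer A, take quill from A; A=[mast,plank,flask] B=[wedge] C=[jar,oval,reel,shaft,quill]
Tick 6: prefer B, take wedge from B; A=[mast,plank,flask] B=[-] C=[jar,oval,reel,shaft,quill,wedge]
Tick 7: prefer A, take mast from A; A=[plank,flask] B=[-] C=[jar,oval,reel,shaft,quill,wedge,mast]

Answer: 7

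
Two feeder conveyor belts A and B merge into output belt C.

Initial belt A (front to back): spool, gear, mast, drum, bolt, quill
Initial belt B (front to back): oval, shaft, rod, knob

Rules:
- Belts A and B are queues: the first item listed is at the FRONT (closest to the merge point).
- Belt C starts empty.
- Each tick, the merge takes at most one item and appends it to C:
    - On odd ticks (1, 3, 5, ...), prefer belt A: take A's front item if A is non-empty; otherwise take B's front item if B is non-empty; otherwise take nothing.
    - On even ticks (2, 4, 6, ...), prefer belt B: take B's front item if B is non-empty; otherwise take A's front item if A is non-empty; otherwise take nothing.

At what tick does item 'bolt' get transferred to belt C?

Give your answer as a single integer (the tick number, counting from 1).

Tick 1: prefer A, take spool from A; A=[gear,mast,drum,bolt,quill] B=[oval,shaft,rod,knob] C=[spool]
Tick 2: prefer B, take oval from B; A=[gear,mast,drum,bolt,quill] B=[shaft,rod,knob] C=[spool,oval]
Tick 3: prefer A, take gear from A; A=[mast,drum,bolt,quill] B=[shaft,rod,knob] C=[spool,oval,gear]
Tick 4: prefer B, take shaft from B; A=[mast,drum,bolt,quill] B=[rod,knob] C=[spool,oval,gear,shaft]
Tick 5: prefer A, take mast from A; A=[drum,bolt,quill] B=[rod,knob] C=[spool,oval,gear,shaft,mast]
Tick 6: prefer B, take rod from B; A=[drum,bolt,quill] B=[knob] C=[spool,oval,gear,shaft,mast,rod]
Tick 7: prefer A, take drum from A; A=[bolt,quill] B=[knob] C=[spool,oval,gear,shaft,mast,rod,drum]
Tick 8: prefer B, take knob from B; A=[bolt,quill] B=[-] C=[spool,oval,gear,shaft,mast,rod,drum,knob]
Tick 9: prefer A, take bolt from A; A=[quill] B=[-] C=[spool,oval,gear,shaft,mast,rod,drum,knob,bolt]

Answer: 9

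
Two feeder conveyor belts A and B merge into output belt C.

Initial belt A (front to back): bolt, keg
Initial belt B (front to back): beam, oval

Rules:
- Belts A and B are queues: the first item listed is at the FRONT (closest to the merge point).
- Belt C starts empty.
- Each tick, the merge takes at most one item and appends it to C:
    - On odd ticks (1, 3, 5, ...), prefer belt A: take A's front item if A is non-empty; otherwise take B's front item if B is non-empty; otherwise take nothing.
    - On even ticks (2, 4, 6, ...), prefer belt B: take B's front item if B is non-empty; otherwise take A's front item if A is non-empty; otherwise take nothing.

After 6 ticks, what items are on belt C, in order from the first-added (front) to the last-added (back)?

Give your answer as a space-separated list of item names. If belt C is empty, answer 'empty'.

Tick 1: prefer A, take bolt from A; A=[keg] B=[beam,oval] C=[bolt]
Tick 2: prefer B, take beam from B; A=[keg] B=[oval] C=[bolt,beam]
Tick 3: prefer A, take keg from A; A=[-] B=[oval] C=[bolt,beam,keg]
Tick 4: prefer B, take oval from B; A=[-] B=[-] C=[bolt,beam,keg,oval]
Tick 5: prefer A, both empty, nothing taken; A=[-] B=[-] C=[bolt,beam,keg,oval]
Tick 6: prefer B, both empty, nothing taken; A=[-] B=[-] C=[bolt,beam,keg,oval]

Answer: bolt beam keg oval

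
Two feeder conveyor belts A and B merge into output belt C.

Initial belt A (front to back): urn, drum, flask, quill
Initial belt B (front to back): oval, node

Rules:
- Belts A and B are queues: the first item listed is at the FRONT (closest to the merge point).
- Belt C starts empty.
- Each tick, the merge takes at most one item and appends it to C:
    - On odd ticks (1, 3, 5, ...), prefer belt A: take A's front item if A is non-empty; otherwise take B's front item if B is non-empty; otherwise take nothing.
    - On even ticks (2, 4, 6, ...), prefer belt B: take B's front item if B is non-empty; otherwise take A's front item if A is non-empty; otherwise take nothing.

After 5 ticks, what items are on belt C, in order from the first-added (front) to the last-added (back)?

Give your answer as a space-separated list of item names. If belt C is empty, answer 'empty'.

Tick 1: prefer A, take urn from A; A=[drum,flask,quill] B=[oval,node] C=[urn]
Tick 2: prefer B, take oval from B; A=[drum,flask,quill] B=[node] C=[urn,oval]
Tick 3: prefer A, take drum from A; A=[flask,quill] B=[node] C=[urn,oval,drum]
Tick 4: prefer B, take node from B; A=[flask,quill] B=[-] C=[urn,oval,drum,node]
Tick 5: prefer A, take flask from A; A=[quill] B=[-] C=[urn,oval,drum,node,flask]

Answer: urn oval drum node flask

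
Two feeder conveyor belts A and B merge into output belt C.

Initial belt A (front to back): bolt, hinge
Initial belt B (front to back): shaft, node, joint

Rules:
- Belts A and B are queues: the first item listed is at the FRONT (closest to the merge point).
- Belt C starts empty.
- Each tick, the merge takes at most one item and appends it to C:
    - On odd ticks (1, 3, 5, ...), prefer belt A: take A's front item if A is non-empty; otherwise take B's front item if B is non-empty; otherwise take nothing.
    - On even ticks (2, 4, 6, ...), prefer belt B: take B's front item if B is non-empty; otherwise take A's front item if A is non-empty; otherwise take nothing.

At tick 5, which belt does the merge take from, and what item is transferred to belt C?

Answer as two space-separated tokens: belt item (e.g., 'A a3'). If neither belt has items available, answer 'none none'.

Tick 1: prefer A, take bolt from A; A=[hinge] B=[shaft,node,joint] C=[bolt]
Tick 2: prefer B, take shaft from B; A=[hinge] B=[node,joint] C=[bolt,shaft]
Tick 3: prefer A, take hinge from A; A=[-] B=[node,joint] C=[bolt,shaft,hinge]
Tick 4: prefer B, take node from B; A=[-] B=[joint] C=[bolt,shaft,hinge,node]
Tick 5: prefer A, take joint from B; A=[-] B=[-] C=[bolt,shaft,hinge,node,joint]

Answer: B joint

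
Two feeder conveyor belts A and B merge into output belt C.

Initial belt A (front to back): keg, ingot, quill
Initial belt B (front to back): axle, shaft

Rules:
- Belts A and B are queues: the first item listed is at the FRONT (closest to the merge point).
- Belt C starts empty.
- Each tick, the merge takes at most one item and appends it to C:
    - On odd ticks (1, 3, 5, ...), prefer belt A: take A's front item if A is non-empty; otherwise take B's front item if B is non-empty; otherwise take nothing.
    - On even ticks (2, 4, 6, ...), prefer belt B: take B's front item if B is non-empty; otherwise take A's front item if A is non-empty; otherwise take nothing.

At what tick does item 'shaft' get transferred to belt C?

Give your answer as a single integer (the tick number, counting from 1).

Tick 1: prefer A, take keg from A; A=[ingot,quill] B=[axle,shaft] C=[keg]
Tick 2: prefer B, take axle from B; A=[ingot,quill] B=[shaft] C=[keg,axle]
Tick 3: prefer A, take ingot from A; A=[quill] B=[shaft] C=[keg,axle,ingot]
Tick 4: prefer B, take shaft from B; A=[quill] B=[-] C=[keg,axle,ingot,shaft]

Answer: 4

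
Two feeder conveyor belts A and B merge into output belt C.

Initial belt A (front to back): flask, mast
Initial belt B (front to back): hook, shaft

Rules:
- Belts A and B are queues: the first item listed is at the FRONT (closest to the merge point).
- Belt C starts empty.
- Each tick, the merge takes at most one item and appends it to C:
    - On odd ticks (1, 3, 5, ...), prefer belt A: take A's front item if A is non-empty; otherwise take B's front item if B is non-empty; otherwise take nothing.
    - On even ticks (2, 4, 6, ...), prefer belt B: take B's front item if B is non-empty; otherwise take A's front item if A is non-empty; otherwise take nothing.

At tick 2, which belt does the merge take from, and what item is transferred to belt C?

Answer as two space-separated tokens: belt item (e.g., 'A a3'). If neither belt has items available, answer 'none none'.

Tick 1: prefer A, take flask from A; A=[mast] B=[hook,shaft] C=[flask]
Tick 2: prefer B, take hook from B; A=[mast] B=[shaft] C=[flask,hook]

Answer: B hook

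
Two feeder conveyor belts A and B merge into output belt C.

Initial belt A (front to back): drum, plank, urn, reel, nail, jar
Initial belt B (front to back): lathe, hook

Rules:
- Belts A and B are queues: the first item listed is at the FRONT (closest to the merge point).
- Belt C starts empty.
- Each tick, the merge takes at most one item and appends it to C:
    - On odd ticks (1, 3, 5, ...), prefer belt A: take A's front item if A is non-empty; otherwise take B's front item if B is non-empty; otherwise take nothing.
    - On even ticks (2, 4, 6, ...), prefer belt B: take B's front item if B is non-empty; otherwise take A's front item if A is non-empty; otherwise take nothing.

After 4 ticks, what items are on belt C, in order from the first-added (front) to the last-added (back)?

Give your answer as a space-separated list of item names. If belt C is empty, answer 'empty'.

Answer: drum lathe plank hook

Derivation:
Tick 1: prefer A, take drum from A; A=[plank,urn,reel,nail,jar] B=[lathe,hook] C=[drum]
Tick 2: prefer B, take lathe from B; A=[plank,urn,reel,nail,jar] B=[hook] C=[drum,lathe]
Tick 3: prefer A, take plank from A; A=[urn,reel,nail,jar] B=[hook] C=[drum,lathe,plank]
Tick 4: prefer B, take hook from B; A=[urn,reel,nail,jar] B=[-] C=[drum,lathe,plank,hook]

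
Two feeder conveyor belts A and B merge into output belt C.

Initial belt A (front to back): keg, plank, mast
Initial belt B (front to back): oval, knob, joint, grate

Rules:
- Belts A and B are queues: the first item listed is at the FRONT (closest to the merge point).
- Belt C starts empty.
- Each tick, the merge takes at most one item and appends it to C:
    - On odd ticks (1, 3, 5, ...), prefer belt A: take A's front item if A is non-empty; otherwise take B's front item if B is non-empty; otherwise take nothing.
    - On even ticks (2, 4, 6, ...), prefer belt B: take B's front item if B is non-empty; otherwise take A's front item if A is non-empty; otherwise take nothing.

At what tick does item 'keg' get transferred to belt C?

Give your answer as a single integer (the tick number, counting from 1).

Tick 1: prefer A, take keg from A; A=[plank,mast] B=[oval,knob,joint,grate] C=[keg]

Answer: 1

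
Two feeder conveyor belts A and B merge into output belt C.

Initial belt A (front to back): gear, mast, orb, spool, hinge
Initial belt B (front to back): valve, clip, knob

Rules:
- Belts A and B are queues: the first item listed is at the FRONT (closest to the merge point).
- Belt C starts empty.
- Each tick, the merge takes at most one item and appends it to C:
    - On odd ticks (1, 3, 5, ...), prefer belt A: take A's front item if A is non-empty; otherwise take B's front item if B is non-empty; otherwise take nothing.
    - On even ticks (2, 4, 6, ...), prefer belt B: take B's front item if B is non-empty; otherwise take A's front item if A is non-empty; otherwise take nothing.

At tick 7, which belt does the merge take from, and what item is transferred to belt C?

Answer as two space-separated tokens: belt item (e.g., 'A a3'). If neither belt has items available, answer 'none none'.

Answer: A spool

Derivation:
Tick 1: prefer A, take gear from A; A=[mast,orb,spool,hinge] B=[valve,clip,knob] C=[gear]
Tick 2: prefer B, take valve from B; A=[mast,orb,spool,hinge] B=[clip,knob] C=[gear,valve]
Tick 3: prefer A, take mast from A; A=[orb,spool,hinge] B=[clip,knob] C=[gear,valve,mast]
Tick 4: prefer B, take clip from B; A=[orb,spool,hinge] B=[knob] C=[gear,valve,mast,clip]
Tick 5: prefer A, take orb from A; A=[spool,hinge] B=[knob] C=[gear,valve,mast,clip,orb]
Tick 6: prefer B, take knob from B; A=[spool,hinge] B=[-] C=[gear,valve,mast,clip,orb,knob]
Tick 7: prefer A, take spool from A; A=[hinge] B=[-] C=[gear,valve,mast,clip,orb,knob,spool]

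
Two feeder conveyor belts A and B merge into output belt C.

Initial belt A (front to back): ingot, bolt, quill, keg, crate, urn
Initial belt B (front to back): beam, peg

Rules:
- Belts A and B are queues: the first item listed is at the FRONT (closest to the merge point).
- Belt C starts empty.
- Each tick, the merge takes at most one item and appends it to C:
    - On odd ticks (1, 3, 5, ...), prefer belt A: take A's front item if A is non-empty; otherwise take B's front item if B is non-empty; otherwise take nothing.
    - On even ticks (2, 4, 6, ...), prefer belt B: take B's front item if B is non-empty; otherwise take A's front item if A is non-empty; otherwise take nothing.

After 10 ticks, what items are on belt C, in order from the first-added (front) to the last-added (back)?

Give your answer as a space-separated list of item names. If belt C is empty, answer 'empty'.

Tick 1: prefer A, take ingot from A; A=[bolt,quill,keg,crate,urn] B=[beam,peg] C=[ingot]
Tick 2: prefer B, take beam from B; A=[bolt,quill,keg,crate,urn] B=[peg] C=[ingot,beam]
Tick 3: prefer A, take bolt from A; A=[quill,keg,crate,urn] B=[peg] C=[ingot,beam,bolt]
Tick 4: prefer B, take peg from B; A=[quill,keg,crate,urn] B=[-] C=[ingot,beam,bolt,peg]
Tick 5: prefer A, take quill from A; A=[keg,crate,urn] B=[-] C=[ingot,beam,bolt,peg,quill]
Tick 6: prefer B, take keg from A; A=[crate,urn] B=[-] C=[ingot,beam,bolt,peg,quill,keg]
Tick 7: prefer A, take crate from A; A=[urn] B=[-] C=[ingot,beam,bolt,peg,quill,keg,crate]
Tick 8: prefer B, take urn from A; A=[-] B=[-] C=[ingot,beam,bolt,peg,quill,keg,crate,urn]
Tick 9: prefer A, both empty, nothing taken; A=[-] B=[-] C=[ingot,beam,bolt,peg,quill,keg,crate,urn]
Tick 10: prefer B, both empty, nothing taken; A=[-] B=[-] C=[ingot,beam,bolt,peg,quill,keg,crate,urn]

Answer: ingot beam bolt peg quill keg crate urn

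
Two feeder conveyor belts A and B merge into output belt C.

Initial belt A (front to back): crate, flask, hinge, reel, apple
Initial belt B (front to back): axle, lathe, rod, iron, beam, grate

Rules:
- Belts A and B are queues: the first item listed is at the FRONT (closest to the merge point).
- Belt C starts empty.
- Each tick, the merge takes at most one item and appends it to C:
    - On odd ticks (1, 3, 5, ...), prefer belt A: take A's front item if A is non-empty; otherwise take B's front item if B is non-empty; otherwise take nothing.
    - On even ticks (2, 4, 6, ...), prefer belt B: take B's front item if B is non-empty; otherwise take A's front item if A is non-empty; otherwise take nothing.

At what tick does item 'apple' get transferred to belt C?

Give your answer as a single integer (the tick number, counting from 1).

Answer: 9

Derivation:
Tick 1: prefer A, take crate from A; A=[flask,hinge,reel,apple] B=[axle,lathe,rod,iron,beam,grate] C=[crate]
Tick 2: prefer B, take axle from B; A=[flask,hinge,reel,apple] B=[lathe,rod,iron,beam,grate] C=[crate,axle]
Tick 3: prefer A, take flask from A; A=[hinge,reel,apple] B=[lathe,rod,iron,beam,grate] C=[crate,axle,flask]
Tick 4: prefer B, take lathe from B; A=[hinge,reel,apple] B=[rod,iron,beam,grate] C=[crate,axle,flask,lathe]
Tick 5: prefer A, take hinge from A; A=[reel,apple] B=[rod,iron,beam,grate] C=[crate,axle,flask,lathe,hinge]
Tick 6: prefer B, take rod from B; A=[reel,apple] B=[iron,beam,grate] C=[crate,axle,flask,lathe,hinge,rod]
Tick 7: prefer A, take reel from A; A=[apple] B=[iron,beam,grate] C=[crate,axle,flask,lathe,hinge,rod,reel]
Tick 8: prefer B, take iron from B; A=[apple] B=[beam,grate] C=[crate,axle,flask,lathe,hinge,rod,reel,iron]
Tick 9: prefer A, take apple from A; A=[-] B=[beam,grate] C=[crate,axle,flask,lathe,hinge,rod,reel,iron,apple]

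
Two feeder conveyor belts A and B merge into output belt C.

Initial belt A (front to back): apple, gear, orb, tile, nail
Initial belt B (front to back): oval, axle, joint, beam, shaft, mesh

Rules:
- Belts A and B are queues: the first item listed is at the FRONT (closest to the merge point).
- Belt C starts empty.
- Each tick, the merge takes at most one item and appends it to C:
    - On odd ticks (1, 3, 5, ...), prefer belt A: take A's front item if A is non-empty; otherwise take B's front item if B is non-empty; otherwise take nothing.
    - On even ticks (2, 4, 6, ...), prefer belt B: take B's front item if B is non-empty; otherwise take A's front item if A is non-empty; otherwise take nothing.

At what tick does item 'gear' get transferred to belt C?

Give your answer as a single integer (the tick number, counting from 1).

Tick 1: prefer A, take apple from A; A=[gear,orb,tile,nail] B=[oval,axle,joint,beam,shaft,mesh] C=[apple]
Tick 2: prefer B, take oval from B; A=[gear,orb,tile,nail] B=[axle,joint,beam,shaft,mesh] C=[apple,oval]
Tick 3: prefer A, take gear from A; A=[orb,tile,nail] B=[axle,joint,beam,shaft,mesh] C=[apple,oval,gear]

Answer: 3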